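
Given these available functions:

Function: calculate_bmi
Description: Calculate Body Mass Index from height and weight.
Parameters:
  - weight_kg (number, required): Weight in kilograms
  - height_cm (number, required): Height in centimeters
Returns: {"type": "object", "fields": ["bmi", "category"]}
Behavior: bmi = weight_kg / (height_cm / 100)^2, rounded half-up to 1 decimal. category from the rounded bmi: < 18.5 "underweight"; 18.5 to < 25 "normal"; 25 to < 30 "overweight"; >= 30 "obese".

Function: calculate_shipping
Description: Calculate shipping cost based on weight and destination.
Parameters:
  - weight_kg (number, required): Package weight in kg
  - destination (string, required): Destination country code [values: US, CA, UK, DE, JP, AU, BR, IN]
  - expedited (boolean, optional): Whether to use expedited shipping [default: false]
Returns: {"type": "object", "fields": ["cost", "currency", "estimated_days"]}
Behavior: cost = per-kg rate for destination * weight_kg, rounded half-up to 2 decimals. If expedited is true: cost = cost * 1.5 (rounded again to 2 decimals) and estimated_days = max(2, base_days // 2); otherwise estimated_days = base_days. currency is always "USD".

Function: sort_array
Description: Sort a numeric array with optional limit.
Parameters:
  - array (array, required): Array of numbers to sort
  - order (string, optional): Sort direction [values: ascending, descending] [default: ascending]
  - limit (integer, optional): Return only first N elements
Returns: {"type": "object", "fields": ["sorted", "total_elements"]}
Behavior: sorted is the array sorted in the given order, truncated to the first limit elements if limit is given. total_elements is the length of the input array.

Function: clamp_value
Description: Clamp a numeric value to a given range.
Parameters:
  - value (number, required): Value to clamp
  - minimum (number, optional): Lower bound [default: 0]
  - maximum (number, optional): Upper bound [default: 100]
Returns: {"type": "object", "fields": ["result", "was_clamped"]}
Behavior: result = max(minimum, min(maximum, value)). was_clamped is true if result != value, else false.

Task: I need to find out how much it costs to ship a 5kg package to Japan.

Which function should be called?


The task needs a function whose description is: Calculate shipping cost based on weight and destination.
calculate_shipping


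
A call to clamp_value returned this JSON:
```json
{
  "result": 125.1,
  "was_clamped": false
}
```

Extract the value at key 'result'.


125.1


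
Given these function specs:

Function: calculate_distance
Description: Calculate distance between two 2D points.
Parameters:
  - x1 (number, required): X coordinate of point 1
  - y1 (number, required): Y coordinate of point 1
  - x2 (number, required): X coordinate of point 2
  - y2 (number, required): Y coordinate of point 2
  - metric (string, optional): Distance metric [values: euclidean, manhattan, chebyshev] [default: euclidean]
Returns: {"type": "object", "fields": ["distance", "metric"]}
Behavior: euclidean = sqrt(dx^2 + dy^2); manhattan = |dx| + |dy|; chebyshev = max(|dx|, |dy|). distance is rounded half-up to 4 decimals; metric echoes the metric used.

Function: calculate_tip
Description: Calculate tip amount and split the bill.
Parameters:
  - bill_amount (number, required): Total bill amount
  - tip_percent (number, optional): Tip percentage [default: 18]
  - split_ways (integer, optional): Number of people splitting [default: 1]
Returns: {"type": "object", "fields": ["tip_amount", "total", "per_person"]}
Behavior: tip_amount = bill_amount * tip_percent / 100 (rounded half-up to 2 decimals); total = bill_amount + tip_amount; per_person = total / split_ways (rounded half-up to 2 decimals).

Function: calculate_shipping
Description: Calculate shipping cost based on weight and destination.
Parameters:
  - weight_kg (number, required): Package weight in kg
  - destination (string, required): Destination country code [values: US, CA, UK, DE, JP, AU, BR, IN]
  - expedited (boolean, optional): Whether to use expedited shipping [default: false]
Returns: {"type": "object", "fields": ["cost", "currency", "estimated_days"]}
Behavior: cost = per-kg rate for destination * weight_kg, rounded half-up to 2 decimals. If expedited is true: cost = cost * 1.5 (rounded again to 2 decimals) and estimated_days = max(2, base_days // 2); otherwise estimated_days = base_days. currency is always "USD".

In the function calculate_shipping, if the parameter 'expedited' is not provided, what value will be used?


The calculate_shipping spec declares:
  - expedited (boolean, optional): Whether to use expedited shipping [default: false]
Default:
false


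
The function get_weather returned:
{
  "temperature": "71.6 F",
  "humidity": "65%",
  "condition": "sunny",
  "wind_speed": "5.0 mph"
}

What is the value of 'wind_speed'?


5.0 mph


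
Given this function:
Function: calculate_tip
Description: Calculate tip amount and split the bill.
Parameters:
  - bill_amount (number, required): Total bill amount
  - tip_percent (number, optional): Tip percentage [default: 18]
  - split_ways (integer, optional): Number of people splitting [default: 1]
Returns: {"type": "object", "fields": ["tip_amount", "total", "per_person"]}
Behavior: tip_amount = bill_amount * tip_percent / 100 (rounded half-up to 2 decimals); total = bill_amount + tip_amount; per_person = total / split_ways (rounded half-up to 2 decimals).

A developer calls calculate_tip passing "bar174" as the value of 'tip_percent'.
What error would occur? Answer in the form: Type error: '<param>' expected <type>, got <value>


Spec: 'tip_percent' is declared as number; "bar174" is a string.
Type error: 'tip_percent' expected number, got "bar174"


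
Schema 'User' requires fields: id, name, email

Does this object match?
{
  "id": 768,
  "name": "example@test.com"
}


Checking required fields...
Missing: email
Invalid - missing required field 'email'


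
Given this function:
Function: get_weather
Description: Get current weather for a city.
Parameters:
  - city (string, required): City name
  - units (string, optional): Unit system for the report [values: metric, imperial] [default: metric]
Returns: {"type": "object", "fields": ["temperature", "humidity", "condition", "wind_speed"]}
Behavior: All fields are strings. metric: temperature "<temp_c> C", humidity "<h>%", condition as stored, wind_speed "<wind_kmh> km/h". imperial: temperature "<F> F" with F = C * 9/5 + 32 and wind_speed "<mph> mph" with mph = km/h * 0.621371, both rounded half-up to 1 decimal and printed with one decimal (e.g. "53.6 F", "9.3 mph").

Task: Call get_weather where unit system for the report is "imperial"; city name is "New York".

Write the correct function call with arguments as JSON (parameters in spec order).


Mapping each described value to its parameter name:
  'Unit system for the report' -> units = "imperial"
  'City name' -> city = "New York"
get_weather({"city": "New York", "units": "imperial"})


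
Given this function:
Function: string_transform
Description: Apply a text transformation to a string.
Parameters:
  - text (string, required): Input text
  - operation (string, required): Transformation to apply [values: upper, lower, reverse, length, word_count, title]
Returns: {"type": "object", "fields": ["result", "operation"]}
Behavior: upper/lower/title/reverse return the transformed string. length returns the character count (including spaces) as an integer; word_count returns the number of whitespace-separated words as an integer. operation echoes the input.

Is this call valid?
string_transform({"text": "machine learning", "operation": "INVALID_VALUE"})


Checking parameter values...
Parameter 'operation' has value 'INVALID_VALUE' not in allowed: upper, lower, reverse, length, word_count, title
Invalid - 'operation' must be one of upper, lower, reverse, length, word_count, title


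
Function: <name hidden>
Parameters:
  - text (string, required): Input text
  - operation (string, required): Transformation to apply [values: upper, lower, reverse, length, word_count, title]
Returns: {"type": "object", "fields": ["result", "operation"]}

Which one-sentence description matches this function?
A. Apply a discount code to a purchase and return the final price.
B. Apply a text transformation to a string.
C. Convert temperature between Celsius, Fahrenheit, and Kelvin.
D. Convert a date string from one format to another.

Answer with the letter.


Parameters text, operation and return ["result", "operation"] fit: Apply a text transformation to a string.
B


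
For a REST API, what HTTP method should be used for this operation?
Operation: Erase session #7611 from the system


GET = read, POST = create, PUT = update/replace, DELETE = remove
This operation is a removal.
DELETE


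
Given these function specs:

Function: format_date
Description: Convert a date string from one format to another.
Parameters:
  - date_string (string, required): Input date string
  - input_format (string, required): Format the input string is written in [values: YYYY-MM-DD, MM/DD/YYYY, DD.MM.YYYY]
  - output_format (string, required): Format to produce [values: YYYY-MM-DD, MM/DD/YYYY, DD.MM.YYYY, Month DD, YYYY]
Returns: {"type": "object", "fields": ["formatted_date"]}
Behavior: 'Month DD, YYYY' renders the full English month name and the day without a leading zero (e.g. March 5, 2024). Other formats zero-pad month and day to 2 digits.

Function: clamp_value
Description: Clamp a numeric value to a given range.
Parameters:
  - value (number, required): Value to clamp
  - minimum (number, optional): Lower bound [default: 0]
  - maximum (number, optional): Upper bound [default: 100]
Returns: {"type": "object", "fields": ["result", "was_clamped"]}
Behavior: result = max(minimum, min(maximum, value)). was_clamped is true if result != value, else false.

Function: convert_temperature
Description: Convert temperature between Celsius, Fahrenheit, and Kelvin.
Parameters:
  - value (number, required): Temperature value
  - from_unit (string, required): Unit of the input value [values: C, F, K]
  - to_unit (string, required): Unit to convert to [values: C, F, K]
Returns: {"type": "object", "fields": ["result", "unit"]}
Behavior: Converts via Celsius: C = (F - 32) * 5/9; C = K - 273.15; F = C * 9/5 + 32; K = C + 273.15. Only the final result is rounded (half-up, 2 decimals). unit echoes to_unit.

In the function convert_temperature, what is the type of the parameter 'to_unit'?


The convert_temperature spec declares:
  - to_unit (string, required): Unit to convert to [values: C, F, K]
Type:
string


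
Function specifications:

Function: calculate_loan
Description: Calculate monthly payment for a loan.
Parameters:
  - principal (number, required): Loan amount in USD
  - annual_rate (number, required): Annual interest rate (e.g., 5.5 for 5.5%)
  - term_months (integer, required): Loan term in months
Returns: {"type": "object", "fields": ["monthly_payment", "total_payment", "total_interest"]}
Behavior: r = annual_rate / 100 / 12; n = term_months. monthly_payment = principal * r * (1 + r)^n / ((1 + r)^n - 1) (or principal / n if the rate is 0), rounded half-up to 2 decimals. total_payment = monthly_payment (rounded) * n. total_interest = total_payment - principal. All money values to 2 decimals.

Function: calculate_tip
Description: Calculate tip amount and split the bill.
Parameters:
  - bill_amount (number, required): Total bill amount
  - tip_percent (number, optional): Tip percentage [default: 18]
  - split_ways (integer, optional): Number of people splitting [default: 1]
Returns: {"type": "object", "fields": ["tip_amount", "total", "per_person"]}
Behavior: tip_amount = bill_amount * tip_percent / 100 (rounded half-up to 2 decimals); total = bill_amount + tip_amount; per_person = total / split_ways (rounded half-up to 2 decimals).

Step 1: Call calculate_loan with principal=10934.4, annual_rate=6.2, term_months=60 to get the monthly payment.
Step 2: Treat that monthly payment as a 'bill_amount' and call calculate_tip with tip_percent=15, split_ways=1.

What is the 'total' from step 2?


Step 1: calculate_loan(principal=10934.4, annual_rate=6.2, term_months=60)
  r = 6.2 / 100 / 12 = 0.005166666667 (keep full precision)
  (1 + r)^60 = 1.36233742
  monthly_payment = 10934.4 * 0.005166666667 * 1.36233742 / (1.36233742 - 1) = 212.410949 -> 212.41
  total_payment = 212.41 * 60 = 12744.60
  total_interest = 12744.60 - 10934.40 = 1810.20
  -> monthly_payment = 212.41
Step 2: calculate_tip(bill_amount=212.41, tip_percent=15, split_ways=1)
  tip_amount = 212.41 * 15/100 = 31.8615 -> 31.86
  total = 212.41 + 31.86 = 244.27
  per_person = 244.27 / 1 = 244.27 -> 244.27
  -> total = 244.27
$244.27


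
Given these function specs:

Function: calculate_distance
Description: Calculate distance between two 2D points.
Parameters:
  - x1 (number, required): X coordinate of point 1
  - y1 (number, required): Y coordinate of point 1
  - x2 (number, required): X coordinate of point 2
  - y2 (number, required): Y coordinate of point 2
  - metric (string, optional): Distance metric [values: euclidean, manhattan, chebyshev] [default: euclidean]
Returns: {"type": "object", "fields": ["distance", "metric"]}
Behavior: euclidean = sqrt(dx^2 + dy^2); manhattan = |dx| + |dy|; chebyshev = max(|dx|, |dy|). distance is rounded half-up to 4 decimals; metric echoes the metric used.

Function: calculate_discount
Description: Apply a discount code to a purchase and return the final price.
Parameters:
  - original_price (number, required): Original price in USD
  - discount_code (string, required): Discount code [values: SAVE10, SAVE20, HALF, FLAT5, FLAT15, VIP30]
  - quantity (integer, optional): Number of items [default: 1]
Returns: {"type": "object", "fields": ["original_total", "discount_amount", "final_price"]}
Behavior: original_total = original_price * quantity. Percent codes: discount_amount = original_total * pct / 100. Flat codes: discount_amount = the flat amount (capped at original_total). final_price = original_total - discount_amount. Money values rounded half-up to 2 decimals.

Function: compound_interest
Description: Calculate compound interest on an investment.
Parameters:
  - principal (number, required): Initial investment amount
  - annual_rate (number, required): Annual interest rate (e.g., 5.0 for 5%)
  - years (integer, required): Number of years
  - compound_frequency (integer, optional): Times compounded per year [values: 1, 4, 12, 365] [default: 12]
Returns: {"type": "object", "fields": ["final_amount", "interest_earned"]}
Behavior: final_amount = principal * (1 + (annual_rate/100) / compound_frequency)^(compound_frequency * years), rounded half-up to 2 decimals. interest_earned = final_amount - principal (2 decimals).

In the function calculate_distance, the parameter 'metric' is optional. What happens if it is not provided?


The calculate_distance spec declares:
  - metric (string, optional): Distance metric [values: euclidean, manhattan, chebyshev] [default: euclidean]
It defaults to euclidean


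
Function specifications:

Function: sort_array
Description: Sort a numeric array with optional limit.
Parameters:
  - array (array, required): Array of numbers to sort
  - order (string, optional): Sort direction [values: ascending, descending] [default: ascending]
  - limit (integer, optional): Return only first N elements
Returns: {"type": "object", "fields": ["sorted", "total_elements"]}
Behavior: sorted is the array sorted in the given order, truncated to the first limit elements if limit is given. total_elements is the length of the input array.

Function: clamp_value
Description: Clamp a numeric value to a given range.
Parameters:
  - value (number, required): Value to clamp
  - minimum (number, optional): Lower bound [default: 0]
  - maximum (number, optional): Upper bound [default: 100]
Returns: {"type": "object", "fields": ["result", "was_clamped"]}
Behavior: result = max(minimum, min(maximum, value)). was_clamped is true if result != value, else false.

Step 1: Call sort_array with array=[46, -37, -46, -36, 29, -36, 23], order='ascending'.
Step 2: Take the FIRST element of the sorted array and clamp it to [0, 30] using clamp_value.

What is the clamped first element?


Step 1: sort_array(order=ascending)
  sorted: [-46, -37, -36, -36, 23, 29, 46]
  -> first element = -46
Step 2: clamp_value(value=-46, minimum=0, maximum=30)
  result = max(0, min(30, -46)) = max(0, -46) = 0
  was_clamped = (0 != -46) = true
  -> result = 0
0


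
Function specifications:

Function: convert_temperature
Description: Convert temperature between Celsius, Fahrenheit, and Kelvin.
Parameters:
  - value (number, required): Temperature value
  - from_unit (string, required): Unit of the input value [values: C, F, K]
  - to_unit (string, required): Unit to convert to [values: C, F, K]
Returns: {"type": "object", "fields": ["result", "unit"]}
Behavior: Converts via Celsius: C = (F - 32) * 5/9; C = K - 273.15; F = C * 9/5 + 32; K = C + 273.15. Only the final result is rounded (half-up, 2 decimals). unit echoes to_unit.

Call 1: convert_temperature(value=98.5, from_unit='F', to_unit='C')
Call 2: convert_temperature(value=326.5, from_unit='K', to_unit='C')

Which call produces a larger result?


Call 1:
  To C: (98.5 - 32) * 5/9 = 36.944444
  Target is C: 36.944444
  Round to 2 decimals: 36.94
  -> 36.94 C
Call 2:
  To C: 326.5 - 273.15 = 53.35
  Target is C: 53.35
  Round to 2 decimals: 53.35
  -> 53.35 C
Call 2 (53.35 C)


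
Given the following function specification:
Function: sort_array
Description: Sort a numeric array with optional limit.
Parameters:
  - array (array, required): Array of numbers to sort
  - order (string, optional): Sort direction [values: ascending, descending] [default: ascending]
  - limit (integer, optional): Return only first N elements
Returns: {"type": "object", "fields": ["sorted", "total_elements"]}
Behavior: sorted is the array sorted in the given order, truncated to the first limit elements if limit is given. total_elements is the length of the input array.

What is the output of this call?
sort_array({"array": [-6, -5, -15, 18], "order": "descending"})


sorted descending: [18, -5, -6, -15]
total_elements = len(input) = 4
Output:
{"sorted": [18, -5, -6, -15], "total_elements": 4}


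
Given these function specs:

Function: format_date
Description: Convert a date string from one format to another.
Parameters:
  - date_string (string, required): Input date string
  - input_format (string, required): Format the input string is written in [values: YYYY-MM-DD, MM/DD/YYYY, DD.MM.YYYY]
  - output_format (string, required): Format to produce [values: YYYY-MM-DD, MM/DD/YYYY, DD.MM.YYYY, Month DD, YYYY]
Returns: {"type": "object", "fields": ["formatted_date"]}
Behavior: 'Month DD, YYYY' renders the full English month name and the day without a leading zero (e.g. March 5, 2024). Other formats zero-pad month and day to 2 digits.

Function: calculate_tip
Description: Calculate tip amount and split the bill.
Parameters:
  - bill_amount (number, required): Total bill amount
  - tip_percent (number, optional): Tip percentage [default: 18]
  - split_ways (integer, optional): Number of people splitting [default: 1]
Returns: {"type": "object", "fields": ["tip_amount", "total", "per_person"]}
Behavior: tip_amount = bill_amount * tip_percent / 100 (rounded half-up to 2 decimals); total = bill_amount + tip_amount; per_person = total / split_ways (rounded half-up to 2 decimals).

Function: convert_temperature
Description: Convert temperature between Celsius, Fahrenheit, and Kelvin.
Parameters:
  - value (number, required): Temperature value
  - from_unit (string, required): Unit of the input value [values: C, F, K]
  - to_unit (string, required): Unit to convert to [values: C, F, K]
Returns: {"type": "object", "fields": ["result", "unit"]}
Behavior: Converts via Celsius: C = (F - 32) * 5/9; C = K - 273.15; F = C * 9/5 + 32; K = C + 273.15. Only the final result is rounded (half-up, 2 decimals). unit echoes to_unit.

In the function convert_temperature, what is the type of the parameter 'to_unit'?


The convert_temperature spec declares:
  - to_unit (string, required): Unit to convert to [values: C, F, K]
Type:
string


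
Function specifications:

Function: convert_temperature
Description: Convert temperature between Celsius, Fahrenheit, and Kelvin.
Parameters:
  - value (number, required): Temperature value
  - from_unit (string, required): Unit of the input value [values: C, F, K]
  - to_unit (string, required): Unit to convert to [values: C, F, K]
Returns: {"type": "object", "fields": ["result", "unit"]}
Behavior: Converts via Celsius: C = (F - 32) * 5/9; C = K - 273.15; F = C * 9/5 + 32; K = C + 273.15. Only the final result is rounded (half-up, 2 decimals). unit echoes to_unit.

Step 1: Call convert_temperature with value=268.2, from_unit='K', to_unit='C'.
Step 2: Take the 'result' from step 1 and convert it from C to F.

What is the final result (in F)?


Step 1: convert_temperature(value=268.2, from_unit=K, to_unit=C)
  To C: 268.2 - 273.15 = -4.95
  Target is C: -4.95
  Round to 2 decimals: -4.95
  -> result = -4.95 C
Step 2: convert_temperature(value=-4.95, from_unit=C, to_unit=F)
  Input already in C: -4.95
  To F: -4.95 * 9/5 + 32 = 23.09
  Round to 2 decimals: 23.09
  -> result = 23.09 F
23.09 F


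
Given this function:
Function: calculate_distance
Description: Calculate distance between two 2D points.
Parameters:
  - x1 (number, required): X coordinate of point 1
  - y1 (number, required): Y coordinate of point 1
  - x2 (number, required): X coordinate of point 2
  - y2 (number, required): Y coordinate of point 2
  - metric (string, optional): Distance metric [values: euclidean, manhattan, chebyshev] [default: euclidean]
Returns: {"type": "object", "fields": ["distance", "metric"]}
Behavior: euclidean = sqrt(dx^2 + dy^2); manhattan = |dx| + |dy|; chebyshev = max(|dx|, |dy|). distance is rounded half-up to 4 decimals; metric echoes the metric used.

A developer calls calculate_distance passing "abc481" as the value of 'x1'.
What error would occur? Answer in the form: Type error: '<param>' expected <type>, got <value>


Spec: 'x1' is declared as number; "abc481" is a string.
Type error: 'x1' expected number, got "abc481"


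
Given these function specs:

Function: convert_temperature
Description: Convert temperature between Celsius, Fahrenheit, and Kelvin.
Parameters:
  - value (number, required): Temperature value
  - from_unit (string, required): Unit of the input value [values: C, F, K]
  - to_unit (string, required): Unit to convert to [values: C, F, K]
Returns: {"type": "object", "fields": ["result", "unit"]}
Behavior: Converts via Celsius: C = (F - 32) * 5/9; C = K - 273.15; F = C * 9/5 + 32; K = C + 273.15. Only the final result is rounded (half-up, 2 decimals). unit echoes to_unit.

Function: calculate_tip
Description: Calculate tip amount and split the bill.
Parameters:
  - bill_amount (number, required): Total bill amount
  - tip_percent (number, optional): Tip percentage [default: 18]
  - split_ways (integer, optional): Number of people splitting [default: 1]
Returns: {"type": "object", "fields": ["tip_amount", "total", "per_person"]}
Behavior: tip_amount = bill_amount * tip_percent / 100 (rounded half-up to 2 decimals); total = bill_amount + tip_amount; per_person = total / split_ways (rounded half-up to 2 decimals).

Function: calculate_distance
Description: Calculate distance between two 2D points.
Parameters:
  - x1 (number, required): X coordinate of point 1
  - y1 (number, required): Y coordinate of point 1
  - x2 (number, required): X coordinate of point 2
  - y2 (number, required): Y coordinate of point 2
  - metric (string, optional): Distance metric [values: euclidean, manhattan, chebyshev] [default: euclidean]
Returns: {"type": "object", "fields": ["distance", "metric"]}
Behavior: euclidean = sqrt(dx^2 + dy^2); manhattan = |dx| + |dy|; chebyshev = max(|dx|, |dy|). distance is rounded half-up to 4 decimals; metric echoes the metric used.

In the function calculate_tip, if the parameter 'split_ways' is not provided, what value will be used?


The calculate_tip spec declares:
  - split_ways (integer, optional): Number of people splitting [default: 1]
Default:
1


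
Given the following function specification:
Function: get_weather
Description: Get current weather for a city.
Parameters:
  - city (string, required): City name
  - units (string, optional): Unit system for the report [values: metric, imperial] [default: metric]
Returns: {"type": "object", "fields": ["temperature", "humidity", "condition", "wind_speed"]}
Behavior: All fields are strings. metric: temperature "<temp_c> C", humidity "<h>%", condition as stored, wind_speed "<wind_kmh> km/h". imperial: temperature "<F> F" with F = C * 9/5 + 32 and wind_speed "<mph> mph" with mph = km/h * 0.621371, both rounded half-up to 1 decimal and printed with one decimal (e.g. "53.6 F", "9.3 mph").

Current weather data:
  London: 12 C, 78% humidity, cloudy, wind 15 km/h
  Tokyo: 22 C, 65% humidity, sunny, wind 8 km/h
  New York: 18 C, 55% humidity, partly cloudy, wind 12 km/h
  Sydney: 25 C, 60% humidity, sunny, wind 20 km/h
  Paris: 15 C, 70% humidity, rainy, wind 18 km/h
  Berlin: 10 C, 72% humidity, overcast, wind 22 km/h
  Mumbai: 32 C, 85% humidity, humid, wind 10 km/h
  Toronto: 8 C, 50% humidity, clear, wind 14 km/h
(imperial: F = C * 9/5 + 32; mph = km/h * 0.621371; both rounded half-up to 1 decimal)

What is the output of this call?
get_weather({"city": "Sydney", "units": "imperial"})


Sydney record: 25 C, 60%, sunny, 20 km/h
imperial: temperature = 25 * 9/5 + 32 = 77 -> 77.0 F
imperial: wind_speed = 20 * 0.621371 = 12.42742 -> 12.4 mph
Output:
{"temperature": "77.0 F", "humidity": "60%", "condition": "sunny", "wind_speed": "12.4 mph"}


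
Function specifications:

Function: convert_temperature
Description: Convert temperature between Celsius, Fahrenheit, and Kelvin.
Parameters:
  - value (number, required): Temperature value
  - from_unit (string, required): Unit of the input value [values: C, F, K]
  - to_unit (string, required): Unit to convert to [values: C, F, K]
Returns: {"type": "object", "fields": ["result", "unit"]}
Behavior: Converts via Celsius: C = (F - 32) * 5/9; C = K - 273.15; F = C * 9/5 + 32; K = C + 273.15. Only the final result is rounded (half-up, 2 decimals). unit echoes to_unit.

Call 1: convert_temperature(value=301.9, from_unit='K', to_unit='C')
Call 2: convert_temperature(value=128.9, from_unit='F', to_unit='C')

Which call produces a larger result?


Call 1:
  To C: 301.9 - 273.15 = 28.75
  Target is C: 28.75
  Round to 2 decimals: 28.75
  -> 28.75 C
Call 2:
  To C: (128.9 - 32) * 5/9 = 53.833333
  Target is C: 53.833333
  Round to 2 decimals: 53.83
  -> 53.83 C
Call 2 (53.83 C)


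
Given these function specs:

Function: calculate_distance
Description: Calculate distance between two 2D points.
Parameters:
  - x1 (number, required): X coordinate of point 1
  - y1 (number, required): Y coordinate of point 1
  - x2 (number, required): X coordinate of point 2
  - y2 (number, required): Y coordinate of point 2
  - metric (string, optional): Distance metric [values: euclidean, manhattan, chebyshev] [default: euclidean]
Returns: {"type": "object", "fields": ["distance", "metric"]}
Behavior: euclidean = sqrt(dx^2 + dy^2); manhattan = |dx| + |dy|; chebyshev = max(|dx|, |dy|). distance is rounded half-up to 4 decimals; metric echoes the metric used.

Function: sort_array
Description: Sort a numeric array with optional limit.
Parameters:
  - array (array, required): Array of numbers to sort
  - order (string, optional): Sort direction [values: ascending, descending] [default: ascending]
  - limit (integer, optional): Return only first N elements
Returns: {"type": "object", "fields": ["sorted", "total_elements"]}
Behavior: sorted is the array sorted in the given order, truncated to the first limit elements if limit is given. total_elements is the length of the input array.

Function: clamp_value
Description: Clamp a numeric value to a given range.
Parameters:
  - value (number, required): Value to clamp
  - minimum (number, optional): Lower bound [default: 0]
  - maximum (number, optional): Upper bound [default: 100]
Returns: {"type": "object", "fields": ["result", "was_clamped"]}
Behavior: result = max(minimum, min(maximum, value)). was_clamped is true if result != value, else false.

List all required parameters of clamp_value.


Parameters of clamp_value and their required/optional flag:
  value: required
  minimum: optional
  maximum: optional
value


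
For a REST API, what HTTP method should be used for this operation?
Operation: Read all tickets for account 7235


GET = read, POST = create, PUT = update/replace, DELETE = remove
This operation is a read.
GET


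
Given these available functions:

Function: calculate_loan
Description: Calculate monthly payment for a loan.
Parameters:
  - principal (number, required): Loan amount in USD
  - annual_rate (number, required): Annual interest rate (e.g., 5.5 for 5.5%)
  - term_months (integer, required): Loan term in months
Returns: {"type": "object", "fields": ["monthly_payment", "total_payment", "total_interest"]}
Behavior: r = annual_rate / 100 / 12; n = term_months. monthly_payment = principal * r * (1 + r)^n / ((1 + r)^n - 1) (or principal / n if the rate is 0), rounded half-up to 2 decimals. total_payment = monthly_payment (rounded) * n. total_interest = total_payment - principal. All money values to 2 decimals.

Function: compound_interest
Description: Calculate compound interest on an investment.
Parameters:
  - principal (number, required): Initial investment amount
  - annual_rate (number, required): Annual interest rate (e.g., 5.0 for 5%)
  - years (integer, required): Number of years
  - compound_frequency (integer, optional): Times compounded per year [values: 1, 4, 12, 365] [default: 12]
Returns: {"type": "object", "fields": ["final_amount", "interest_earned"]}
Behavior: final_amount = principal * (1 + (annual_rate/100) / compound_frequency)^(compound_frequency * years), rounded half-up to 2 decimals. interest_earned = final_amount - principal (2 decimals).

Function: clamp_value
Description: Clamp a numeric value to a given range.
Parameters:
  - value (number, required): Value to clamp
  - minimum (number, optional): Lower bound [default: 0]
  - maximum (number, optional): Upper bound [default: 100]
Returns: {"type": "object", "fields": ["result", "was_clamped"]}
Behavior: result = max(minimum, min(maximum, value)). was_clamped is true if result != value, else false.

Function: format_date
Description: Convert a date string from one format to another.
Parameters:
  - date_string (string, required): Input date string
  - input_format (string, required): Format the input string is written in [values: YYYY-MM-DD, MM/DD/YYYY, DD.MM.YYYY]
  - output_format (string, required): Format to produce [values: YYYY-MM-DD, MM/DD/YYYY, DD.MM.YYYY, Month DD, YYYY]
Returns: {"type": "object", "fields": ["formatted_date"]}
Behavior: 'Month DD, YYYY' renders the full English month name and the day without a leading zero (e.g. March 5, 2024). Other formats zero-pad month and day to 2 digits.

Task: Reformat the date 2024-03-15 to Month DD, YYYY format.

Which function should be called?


The task needs a function whose description is: Convert a date string from one format to another.
format_date


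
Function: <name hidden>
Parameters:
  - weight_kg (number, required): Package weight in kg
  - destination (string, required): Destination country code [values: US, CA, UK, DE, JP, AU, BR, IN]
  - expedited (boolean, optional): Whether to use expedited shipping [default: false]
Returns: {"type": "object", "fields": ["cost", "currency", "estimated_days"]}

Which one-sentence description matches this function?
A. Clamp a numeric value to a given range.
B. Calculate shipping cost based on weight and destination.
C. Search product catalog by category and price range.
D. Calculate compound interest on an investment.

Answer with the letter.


Parameters weight_kg, destination, expedited and return ["cost", "currency", "estimated_days"] fit: Calculate shipping cost based on weight and destination.
B


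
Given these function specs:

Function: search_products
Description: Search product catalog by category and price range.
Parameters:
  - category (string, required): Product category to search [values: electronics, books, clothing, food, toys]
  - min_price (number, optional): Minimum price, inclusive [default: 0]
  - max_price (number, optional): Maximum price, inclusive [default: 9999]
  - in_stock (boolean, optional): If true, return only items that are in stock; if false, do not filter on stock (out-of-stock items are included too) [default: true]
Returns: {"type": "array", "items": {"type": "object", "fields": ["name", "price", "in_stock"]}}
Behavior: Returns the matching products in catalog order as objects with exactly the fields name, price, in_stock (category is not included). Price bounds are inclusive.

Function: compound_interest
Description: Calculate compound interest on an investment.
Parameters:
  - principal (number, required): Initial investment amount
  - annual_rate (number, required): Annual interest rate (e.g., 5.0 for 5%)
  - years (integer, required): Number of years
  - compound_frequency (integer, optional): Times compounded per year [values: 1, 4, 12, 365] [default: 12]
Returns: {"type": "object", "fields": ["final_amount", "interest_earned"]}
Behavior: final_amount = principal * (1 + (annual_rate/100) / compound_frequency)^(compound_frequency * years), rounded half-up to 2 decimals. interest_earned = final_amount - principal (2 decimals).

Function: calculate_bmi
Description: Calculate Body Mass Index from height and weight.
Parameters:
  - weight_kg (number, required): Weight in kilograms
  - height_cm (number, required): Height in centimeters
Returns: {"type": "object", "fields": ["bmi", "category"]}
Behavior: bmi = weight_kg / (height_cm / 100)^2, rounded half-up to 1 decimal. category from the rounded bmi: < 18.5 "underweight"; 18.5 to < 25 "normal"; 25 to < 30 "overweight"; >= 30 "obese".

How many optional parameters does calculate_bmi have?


Parameters of calculate_bmi: weight_kg (required), height_cm (required)
Optional count:
0


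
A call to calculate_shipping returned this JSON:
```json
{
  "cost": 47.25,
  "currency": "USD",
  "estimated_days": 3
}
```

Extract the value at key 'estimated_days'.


3


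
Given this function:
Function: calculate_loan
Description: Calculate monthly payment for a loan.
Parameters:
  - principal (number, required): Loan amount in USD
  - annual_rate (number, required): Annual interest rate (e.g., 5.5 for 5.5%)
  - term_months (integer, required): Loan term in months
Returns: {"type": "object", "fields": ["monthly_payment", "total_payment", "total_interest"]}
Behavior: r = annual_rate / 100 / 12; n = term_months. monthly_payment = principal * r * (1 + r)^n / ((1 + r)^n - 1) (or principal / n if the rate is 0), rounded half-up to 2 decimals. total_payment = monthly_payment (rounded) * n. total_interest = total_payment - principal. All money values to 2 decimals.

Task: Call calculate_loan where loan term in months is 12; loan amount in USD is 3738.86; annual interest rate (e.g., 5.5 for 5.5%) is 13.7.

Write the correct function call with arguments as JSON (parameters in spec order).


Mapping each described value to its parameter name:
  'Loan term in months' -> term_months = 12
  'Loan amount in USD' -> principal = 3738.86
  'Annual interest rate (e.g., 5.5 for 5.5%)' -> annual_rate = 13.7
calculate_loan({"principal": 3738.86, "annual_rate": 13.7, "term_months": 12})


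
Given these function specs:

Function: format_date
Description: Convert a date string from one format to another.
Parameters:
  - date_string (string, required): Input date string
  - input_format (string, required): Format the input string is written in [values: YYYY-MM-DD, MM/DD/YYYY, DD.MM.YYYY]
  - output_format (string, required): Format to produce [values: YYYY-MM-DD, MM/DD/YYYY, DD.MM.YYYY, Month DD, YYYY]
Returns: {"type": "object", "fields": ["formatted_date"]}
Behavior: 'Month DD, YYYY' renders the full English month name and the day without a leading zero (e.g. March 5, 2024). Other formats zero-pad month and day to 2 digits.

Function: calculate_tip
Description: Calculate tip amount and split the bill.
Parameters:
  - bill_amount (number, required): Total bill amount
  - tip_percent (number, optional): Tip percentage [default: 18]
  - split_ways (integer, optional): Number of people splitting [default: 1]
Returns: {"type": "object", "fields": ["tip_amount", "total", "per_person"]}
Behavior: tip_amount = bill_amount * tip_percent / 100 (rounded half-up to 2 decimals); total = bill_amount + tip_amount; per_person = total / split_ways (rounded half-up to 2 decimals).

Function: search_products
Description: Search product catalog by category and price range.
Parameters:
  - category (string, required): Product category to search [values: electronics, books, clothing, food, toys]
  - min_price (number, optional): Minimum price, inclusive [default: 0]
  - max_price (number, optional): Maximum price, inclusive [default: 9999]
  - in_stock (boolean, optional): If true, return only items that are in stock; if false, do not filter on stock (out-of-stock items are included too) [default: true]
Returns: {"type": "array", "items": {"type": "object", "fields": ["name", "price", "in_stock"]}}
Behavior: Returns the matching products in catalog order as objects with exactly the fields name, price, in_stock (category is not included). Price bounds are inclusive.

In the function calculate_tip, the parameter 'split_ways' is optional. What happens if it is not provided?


The calculate_tip spec declares:
  - split_ways (integer, optional): Number of people splitting [default: 1]
It defaults to 1


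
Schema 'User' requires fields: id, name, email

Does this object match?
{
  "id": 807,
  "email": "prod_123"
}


Checking required fields...
Missing: name
Invalid - missing required field 'name'


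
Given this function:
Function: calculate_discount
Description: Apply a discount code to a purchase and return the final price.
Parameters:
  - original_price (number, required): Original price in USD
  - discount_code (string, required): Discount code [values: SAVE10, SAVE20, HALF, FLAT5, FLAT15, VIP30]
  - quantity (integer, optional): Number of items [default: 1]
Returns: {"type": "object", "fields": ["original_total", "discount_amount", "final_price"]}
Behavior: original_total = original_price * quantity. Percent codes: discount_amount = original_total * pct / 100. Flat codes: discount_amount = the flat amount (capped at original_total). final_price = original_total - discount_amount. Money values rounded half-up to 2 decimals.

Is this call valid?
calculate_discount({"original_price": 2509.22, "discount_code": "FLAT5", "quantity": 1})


Checking all required parameters present and types match... All valid.
Valid


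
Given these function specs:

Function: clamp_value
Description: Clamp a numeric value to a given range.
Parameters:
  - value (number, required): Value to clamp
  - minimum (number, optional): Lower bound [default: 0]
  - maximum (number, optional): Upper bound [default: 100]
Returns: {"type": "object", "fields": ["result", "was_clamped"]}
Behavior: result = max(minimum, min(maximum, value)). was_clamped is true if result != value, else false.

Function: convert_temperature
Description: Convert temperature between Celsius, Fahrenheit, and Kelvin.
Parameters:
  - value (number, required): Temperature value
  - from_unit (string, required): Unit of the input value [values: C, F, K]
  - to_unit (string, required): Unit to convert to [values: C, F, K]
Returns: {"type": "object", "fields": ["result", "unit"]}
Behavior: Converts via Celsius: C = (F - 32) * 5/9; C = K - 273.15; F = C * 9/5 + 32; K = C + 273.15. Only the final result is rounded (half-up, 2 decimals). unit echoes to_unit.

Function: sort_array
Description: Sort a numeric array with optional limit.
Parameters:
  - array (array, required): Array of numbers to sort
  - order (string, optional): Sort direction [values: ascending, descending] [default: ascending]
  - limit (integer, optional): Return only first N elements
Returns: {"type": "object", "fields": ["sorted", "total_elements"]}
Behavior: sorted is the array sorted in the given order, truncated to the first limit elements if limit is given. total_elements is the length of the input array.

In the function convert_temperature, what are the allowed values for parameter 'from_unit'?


The convert_temperature spec declares:
  - from_unit (string, required): Unit of the input value [values: C, F, K]
Allowed values:
C, F, K
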